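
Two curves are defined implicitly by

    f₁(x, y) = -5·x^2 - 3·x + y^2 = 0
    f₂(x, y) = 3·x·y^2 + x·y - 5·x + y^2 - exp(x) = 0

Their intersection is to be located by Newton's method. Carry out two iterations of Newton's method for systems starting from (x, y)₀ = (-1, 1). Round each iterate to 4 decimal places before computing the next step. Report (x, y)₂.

At (-1, 1): F = (-1.0000, 1.632121).
Jacobian J = [[-10·x - 3, 2·y], [3·y^2 + y - exp(x) - 5, 6·x·y + x + 2·y]].
At the point, J = [[7.0000, 2.0000], [-1.367879, -5.0000]] (det J = -32.264241).
Solving J·Δ = −F gives Δ = (0.0538, 0.3117).
Then the next iterate is (x, y)₁ = (-0.9462, 1.3117).
Round to (-0.9462, 1.3117) and repeat: F = (0.082685, -0.061760), J = [[6.4620, 2.6234], [1.085157, -5.769583]].
Δ = (-0.0079, -0.0122), so (x, y)₂ = (-0.9541, 1.2995).

(-0.9541, 1.2995)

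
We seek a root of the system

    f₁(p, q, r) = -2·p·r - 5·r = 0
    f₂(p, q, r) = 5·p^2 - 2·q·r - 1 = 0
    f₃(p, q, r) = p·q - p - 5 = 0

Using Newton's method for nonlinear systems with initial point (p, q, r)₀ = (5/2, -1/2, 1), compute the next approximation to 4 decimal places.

(1.5148, 2.4089, 0.1970)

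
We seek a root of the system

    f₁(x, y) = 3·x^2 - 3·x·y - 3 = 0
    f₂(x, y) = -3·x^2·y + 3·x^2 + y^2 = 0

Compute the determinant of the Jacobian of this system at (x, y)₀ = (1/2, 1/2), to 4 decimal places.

2.6250

J = [[6·x - 3·y, -3·x], [-6·x·y + 6·x, -3·x^2 + 2·y]].
At the point, J = [[1.5000, -1.5000], [1.5000, 0.2500]].
det J = 2.6250.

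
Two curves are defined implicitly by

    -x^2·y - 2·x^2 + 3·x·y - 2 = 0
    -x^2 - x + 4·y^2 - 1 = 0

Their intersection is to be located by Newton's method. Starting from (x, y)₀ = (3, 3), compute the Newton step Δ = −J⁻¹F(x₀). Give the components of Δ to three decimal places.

At (3, 3): F = (-20.000, 23.000).
Jacobian J = [[-2·x·y - 4·x + 3·y, -x^2 + 3·x], [-2·x - 1, 8·y]].
At the point, J = [[-21.000, 0.000], [-7.000, 24.000]] (det J = -504.000).
Solving J·Δ = −F gives Δ = (-0.952, -1.236).

(-0.952, -1.236)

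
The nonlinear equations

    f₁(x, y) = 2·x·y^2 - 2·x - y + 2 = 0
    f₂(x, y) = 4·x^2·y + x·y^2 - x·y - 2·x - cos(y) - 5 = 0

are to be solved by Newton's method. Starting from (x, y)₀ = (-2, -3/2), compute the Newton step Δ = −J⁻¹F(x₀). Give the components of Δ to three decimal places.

(1.434, -0.190)

At (-2, -3/2): F = (-1.500, -32.57074).
Jacobian J = [[2·y^2 - 2, 4·x·y - 1], [8·x·y + y^2 - y - 2, 4·x^2 + 2·x·y - x + sin(y)]].
At the point, J = [[2.500, 11.000], [25.750, 23.00251]] (det J = -225.74374).
Solving J·Δ = −F gives Δ = (1.434, -0.190).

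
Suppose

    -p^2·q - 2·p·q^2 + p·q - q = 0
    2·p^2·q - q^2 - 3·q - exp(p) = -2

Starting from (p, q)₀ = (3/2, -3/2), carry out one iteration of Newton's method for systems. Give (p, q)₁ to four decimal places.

(1.1477, -1.0039)

At (3/2, -3/2): F = (-4.1250, -6.981689).
Jacobian J = [[-2·p·q - 2·q^2 + q, -p^2 - 4·p·q + p - 1], [4·p·q - exp(p), 2·p^2 - 2·q - 3]].
At the point, J = [[-1.5000, 7.2500], [-13.481689, 4.5000]] (det J = 90.992246).
Solving J·Δ = −F gives Δ = (-0.3523, 0.4961).
Then the next iterate is (p, q)₁ = (1.1477, -1.0039).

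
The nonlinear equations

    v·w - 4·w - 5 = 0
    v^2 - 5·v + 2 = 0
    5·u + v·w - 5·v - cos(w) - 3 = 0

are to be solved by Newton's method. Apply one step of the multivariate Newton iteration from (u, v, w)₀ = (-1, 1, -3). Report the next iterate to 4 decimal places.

At (-1, 1, -3): F = (4.0000, -2.0000, -15.010008).
Jacobian J = [[0, w, v - 4], [0, 2·v - 5, 0], [5, w - 5, v + sin(w)]].
At the point, J = [[0.0000, -3.0000, -3.0000], [0.0000, -3.0000, 0.0000], [5.0000, -8.0000, 0.858880]] (det J = -45.0000).
Solving J·Δ = −F gives Δ = (1.5918, -0.6667, 2.0000).
Then the next iterate is (u, v, w)₁ = (0.5918, 0.3333, -1.0000).

(0.5918, 0.3333, -1.0000)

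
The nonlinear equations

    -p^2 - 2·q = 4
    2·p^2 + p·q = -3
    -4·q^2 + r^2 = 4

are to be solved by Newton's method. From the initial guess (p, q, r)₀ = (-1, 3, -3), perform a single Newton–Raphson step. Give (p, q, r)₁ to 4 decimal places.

(2.7500, 1.2500, -1.1667)

At (-1, 3, -3): F = (-11.0000, 2.0000, -31.0000).
Jacobian J = [[-2·p, -2, 0], [4·p + q, p, 0], [0, -8·q, 2·r]].
At the point, J = [[2.0000, -2.0000, 0.0000], [-1.0000, -1.0000, 0.0000], [0.0000, -24.0000, -6.0000]] (det J = 24.0000).
Solving J·Δ = −F gives Δ = (3.7500, -1.7500, 1.8333).
Then the next iterate is (p, q, r)₁ = (2.7500, 1.2500, -1.1667).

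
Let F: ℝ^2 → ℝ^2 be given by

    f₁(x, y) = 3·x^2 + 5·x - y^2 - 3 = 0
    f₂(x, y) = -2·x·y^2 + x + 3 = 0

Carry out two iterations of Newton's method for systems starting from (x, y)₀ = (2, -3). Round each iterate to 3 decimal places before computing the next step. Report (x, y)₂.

(0.848, -1.822)

At (2, -3): F = (10.000, -31.000).
Jacobian J = [[6·x + 5, -2·y], [-2·y^2 + 1, -4·x·y]].
At the point, J = [[17.000, 6.000], [-17.000, 24.000]] (det J = 510.000).
Solving J·Δ = −F gives Δ = (-0.835, 0.700).
Then the next iterate is (x, y)₁ = (1.165, -2.300).
Round to (1.165, -2.300) and repeat: F = (1.60668, -8.16070), J = [[11.990, 4.600], [-9.580, 10.718]].
Δ = (-0.317, 0.478), so (x, y)₂ = (0.848, -1.822).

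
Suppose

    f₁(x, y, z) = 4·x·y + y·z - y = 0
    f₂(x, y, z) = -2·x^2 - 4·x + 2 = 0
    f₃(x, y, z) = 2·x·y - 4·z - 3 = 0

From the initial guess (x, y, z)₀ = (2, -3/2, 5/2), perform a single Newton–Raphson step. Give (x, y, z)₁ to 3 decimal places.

At (2, -3/2, 5/2): F = (-14.250, -14.000, -19.000).
Jacobian J = [[4·y, 4·x + z - 1, y], [-4·x - 4, 0, 0], [2·y, 2·x, -4]].
At the point, J = [[-6.000, 9.500, -1.500], [-12.000, 0.000, 0.000], [-3.000, 4.000, -4.000]] (det J = -384.000).
Solving J·Δ = −F gives Δ = (-1.167, 0.180, -3.695).
Then the next iterate is (x, y, z)₁ = (0.833, -1.320, -1.195).

(0.833, -1.320, -1.195)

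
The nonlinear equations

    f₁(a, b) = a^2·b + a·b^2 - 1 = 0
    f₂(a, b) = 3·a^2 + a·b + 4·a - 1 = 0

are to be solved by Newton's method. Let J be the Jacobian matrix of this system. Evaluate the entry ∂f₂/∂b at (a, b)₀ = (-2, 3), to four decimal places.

-2.0000

∂f₂/∂b = a.
At (-2, 3) this is -2.0000.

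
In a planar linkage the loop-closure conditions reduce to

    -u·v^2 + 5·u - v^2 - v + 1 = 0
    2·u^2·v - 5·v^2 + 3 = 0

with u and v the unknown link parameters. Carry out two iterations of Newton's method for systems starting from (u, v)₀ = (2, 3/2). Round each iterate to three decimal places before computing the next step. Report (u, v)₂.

At (2, 3/2): F = (2.750, 3.750).
Jacobian J = [[-v^2 + 5, -2·u·v - 2·v - 1], [4·u·v, 2·u^2 - 10·v]].
At the point, J = [[2.750, -10.000], [12.000, -7.000]] (det J = 100.750).
Solving J·Δ = −F gives Δ = (-0.181, 0.225).
Then the next iterate is (u, v)₁ = (1.819, 1.725).
Round to (1.819, 1.725) and repeat: F = (-0.01829, -0.46290), J = [[2.02437, -10.72555], [12.55110, -10.63248]].
Δ = (0.042, 0.006), so (u, v)₂ = (1.861, 1.731).

(1.861, 1.731)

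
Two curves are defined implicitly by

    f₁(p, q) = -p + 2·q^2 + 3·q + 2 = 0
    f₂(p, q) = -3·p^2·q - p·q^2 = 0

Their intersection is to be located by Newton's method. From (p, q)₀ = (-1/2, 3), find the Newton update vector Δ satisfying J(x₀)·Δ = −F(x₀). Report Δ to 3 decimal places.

(14.500, -1.000)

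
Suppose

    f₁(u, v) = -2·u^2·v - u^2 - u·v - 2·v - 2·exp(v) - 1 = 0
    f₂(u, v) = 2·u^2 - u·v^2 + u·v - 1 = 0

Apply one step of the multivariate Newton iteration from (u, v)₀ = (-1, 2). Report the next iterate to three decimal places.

(-1.181, 0.637)

At (-1, 2): F = (-22.77811, 3.000).
Jacobian J = [[-4·u·v - 2·u - v, -2·u^2 - u - 2·exp(v) - 2], [4·u - v^2 + v, -2·u·v + u]].
At the point, J = [[8.000, -17.77811], [-6.000, 3.000]] (det J = -82.66867).
Solving J·Δ = −F gives Δ = (-0.181, -1.363).
Then the next iterate is (u, v)₁ = (-1.181, 0.637).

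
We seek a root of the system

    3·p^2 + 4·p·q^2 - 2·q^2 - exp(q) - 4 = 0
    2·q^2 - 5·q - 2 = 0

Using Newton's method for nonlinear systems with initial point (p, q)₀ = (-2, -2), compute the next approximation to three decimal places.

At (-2, -2): F = (-32.13534, 16.000).
Jacobian J = [[6·p + 4·q^2, 8·p·q - 4·q - exp(q)], [0, 4·q - 5]].
At the point, J = [[4.000, 39.86466], [0.000, -13.000]] (det J = -52.000).
Solving J·Δ = −F gives Δ = (-4.232, 1.231).
Then the next iterate is (p, q)₁ = (-6.232, -0.769).

(-6.232, -0.769)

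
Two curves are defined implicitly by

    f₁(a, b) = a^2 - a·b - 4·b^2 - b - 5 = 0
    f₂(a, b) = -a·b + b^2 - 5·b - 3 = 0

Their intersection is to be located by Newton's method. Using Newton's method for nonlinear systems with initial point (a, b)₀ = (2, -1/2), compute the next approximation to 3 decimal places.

(2.089, -0.401)

At (2, -1/2): F = (-0.500, 0.750).
Jacobian J = [[2·a - b, -a - 8·b - 1], [-b, -a + 2·b - 5]].
At the point, J = [[4.500, 1.000], [0.500, -8.000]] (det J = -36.500).
Solving J·Δ = −F gives Δ = (0.089, 0.099).
Then the next iterate is (a, b)₁ = (2.089, -0.401).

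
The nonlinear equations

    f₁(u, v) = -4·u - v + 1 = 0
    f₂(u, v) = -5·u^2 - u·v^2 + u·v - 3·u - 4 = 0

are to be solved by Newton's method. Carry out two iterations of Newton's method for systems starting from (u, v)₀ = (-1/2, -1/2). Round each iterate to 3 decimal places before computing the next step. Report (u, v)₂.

(0.378, -0.512)

At (-1/2, -1/2): F = (3.500, -3.375).
Jacobian J = [[-4, -1], [-10·u - v^2 + v - 3, -2·u·v + u]].
At the point, J = [[-4.000, -1.000], [1.250, -1.000]] (det J = 5.250).
Solving J·Δ = −F gives Δ = (1.310, -1.738).
Then the next iterate is (u, v)₁ = (0.810, -2.238).
Round to (0.810, -2.238) and repeat: F = (-0.002, -15.58028), J = [[-4.000, -1.000], [-18.34664, 4.43556]].
Δ = (-0.432, 1.726), so (u, v)₂ = (0.378, -0.512).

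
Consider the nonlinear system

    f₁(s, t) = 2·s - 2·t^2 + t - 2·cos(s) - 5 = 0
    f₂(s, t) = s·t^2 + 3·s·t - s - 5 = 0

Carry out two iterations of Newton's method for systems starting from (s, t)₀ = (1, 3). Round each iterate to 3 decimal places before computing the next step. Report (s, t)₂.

(1.935, 0.702)

At (1, 3): F = (-19.08060, 12.000).
Jacobian J = [[2·sin(s) + 2, -4·t + 1], [t^2 + 3·t - 1, 2·s·t + 3·s]].
At the point, J = [[3.68294, -11.000], [17.000, 9.000]] (det J = 220.14648).
Solving J·Δ = −F gives Δ = (0.180, -1.674).
Then the next iterate is (s, t)₁ = (1.180, 1.326).
Round to (1.180, 1.326) and repeat: F = (-5.59240, 0.58881), J = [[3.84921, -4.304], [4.73628, 6.66936]].
Δ = (0.755, -0.624), so (s, t)₂ = (1.935, 0.702).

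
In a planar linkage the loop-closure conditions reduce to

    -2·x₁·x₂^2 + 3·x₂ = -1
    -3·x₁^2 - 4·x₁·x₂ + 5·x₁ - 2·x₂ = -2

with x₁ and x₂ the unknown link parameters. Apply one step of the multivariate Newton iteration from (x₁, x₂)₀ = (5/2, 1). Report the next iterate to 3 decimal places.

(1.125, 1.250)

At (5/2, 1): F = (-1.000, -16.250).
Jacobian J = [[-2·x₂^2, -4·x₁·x₂ + 3], [-6·x₁ - 4·x₂ + 5, -4·x₁ - 2]].
At the point, J = [[-2.000, -7.000], [-14.000, -12.000]] (det J = -74.000).
Solving J·Δ = −F gives Δ = (-1.375, 0.250).
Then the next iterate is (x₁, x₂)₁ = (1.125, 1.250).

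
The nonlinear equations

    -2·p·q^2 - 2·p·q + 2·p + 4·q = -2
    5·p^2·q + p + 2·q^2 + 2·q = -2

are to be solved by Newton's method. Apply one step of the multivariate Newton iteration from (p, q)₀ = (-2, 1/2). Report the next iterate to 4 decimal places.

(-1.4500, 0.2271)

At (-2, 1/2): F = (3.0000, 11.5000).
Jacobian J = [[-2·q^2 - 2·q + 2, -4·p·q - 2·p + 4], [10·p·q + 1, 5·p^2 + 4·q + 2]].
At the point, J = [[0.5000, 12.0000], [-9.0000, 24.0000]] (det J = 120.0000).
Solving J·Δ = −F gives Δ = (0.5500, -0.2729).
Then the next iterate is (p, q)₁ = (-1.4500, 0.2271).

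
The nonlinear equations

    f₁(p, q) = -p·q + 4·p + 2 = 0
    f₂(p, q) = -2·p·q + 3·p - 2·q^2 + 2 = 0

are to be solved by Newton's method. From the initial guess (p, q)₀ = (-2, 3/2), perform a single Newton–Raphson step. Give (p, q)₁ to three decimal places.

(0.200, 0.250)

At (-2, 3/2): F = (-3.000, -2.500).
Jacobian J = [[-q + 4, -p], [-2·q + 3, -2·p - 4·q]].
At the point, J = [[2.500, 2.000], [0.000, -2.000]] (det J = -5.000).
Solving J·Δ = −F gives Δ = (2.200, -1.250).
Then the next iterate is (p, q)₁ = (0.200, 0.250).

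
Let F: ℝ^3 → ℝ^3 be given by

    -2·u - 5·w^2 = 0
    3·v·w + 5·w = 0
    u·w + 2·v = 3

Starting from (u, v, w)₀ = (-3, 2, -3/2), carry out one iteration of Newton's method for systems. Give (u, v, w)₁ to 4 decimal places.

(-3.9392, -1.1172, -1.2752)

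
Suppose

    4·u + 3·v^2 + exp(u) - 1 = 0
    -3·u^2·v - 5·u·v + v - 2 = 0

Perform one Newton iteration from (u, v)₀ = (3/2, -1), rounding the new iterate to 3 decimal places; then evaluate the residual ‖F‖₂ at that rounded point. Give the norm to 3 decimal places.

34.556

At (3/2, -1): F = (12.48169, 11.250).
Jacobian J = [[exp(u) + 4, 6·v], [-6·u·v - 5·v, -3·u^2 - 5·u + 1]].
At the point, J = [[8.48169, -6.000], [14.000, -13.250]] (det J = -28.38238).
Solving J·Δ = −F gives Δ = (-3.449, -2.795).
Then the next iterate is (u, v)₁ = (-1.949, -3.795).
Re-evaluating at (-1.949, -3.795): F = (34.55249, 0.46980), so ‖F‖₂ = 34.556.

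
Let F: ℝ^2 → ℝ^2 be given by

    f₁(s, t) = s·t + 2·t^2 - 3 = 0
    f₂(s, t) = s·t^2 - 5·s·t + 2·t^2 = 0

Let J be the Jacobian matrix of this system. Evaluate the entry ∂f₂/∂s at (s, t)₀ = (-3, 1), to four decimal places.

-4.0000

∂f₂/∂s = t^2 - 5·t.
At (-3, 1) this is -4.0000.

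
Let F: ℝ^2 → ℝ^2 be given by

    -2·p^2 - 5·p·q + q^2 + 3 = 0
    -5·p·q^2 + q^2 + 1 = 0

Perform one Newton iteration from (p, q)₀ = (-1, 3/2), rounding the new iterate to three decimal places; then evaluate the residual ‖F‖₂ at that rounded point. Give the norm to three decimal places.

At (-1, 3/2): F = (10.750, 14.500).
Jacobian J = [[-4·p - 5·q, -5·p + 2·q], [-5·q^2, -10·p·q + 2·q]].
At the point, J = [[-3.500, 8.000], [-11.250, 18.000]] (det J = 27.000).
Solving J·Δ = −F gives Δ = (-2.870, -2.600).
Then the next iterate is (p, q)₁ = (-3.870, -1.100).
Re-evaluating at (-3.870, -1.100): F = (-47.02880, 25.62350), so ‖F‖₂ = 53.556.

53.556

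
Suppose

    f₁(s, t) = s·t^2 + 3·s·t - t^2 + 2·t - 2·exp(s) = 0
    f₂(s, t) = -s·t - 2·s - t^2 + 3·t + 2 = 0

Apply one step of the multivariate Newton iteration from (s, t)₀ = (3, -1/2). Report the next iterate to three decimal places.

At (3, -1/2): F = (-45.17107, -4.250).
Jacobian J = [[t^2 + 3·t - 2·exp(s), 2·s·t + 3·s - 2·t + 2], [-t - 2, -s - 2·t + 3]].
At the point, J = [[-41.42107, 9.000], [-1.500, 1.000]] (det J = -27.92107).
Solving J·Δ = −F gives Δ = (-0.248, 3.878).
Then the next iterate is (s, t)₁ = (2.752, 3.378).

(2.752, 3.378)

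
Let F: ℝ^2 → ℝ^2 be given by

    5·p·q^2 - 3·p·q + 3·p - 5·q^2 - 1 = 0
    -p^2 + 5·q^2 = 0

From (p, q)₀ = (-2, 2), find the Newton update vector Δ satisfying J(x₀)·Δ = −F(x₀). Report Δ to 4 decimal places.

(0.4245, -0.8849)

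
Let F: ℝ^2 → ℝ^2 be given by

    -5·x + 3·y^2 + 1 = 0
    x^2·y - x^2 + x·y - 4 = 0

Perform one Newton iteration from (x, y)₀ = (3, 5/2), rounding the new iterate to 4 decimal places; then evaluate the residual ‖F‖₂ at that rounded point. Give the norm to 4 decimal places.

4.3688

At (3, 5/2): F = (4.7500, 17.0000).
Jacobian J = [[-5, 6·y], [2·x·y - 2·x + y, x^2 + x]].
At the point, J = [[-5.0000, 15.0000], [11.5000, 12.0000]] (det J = -232.5000).
Solving J·Δ = −F gives Δ = (-0.8516, -0.6005).
Then the next iterate is (x, y)₁ = (2.1484, 1.8995).
Re-evaluating at (2.1484, 1.8995): F = (1.082301, 4.232638), so ‖F‖₂ = 4.3688.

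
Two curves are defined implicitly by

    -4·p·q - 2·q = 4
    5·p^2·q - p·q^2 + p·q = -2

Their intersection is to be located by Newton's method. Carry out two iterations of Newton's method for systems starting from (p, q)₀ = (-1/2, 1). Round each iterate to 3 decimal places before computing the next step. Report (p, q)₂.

(-1.037, -0.720)

At (-1/2, 1): F = (-4.000, 3.250).
Jacobian J = [[-4·q, -4·p - 2], [10·p·q - q^2 + q, 5·p^2 - 2·p·q + p]].
At the point, J = [[-4.000, 0.000], [-5.000, 1.750]] (det J = -7.000).
Solving J·Δ = −F gives Δ = (-1.000, -4.714).
Then the next iterate is (p, q)₁ = (-1.500, -3.714).
Round to (-1.500, -3.714) and repeat: F = (-18.856, -13.52081), J = [[14.856, 4.000], [38.20220, -1.392]].
Δ = (0.463, 2.994), so (p, q)₂ = (-1.037, -0.720).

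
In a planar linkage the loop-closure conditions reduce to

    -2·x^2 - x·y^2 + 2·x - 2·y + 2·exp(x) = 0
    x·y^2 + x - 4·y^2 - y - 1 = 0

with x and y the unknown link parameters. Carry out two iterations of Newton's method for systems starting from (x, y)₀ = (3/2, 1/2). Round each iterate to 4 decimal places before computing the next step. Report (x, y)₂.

At (3/2, 1/2): F = (6.088378, -0.6250).
Jacobian J = [[-4·x - y^2 + 2·exp(x) + 2, -2·x·y - 2], [y^2 + 1, 2·x·y - 8·y - 1]].
At the point, J = [[4.713378, -3.5000], [1.2500, -3.5000]] (det J = -12.121823).
Solving J·Δ = −F gives Δ = (-1.9384, -0.8709).
Then the next iterate is (x, y)₁ = (-0.4384, -0.3709).
Round to (-0.4384, -0.3709) and repeat: F = (0.831056, -1.678077), J = [[4.906169, -2.325205], [1.137567, 2.292405]].
Δ = (0.1437, 0.6607), so (x, y)₂ = (-0.2947, 0.2898).

(-0.2947, 0.2898)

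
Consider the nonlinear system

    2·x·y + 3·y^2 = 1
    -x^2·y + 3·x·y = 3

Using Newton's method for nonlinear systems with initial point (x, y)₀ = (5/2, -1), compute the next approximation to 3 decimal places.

(-13.500, 28.000)

At (5/2, -1): F = (-3.000, -4.250).
Jacobian J = [[2·y, 2·x + 6·y], [-2·x·y + 3·y, -x^2 + 3·x]].
At the point, J = [[-2.000, -1.000], [2.000, 1.250]] (det J = -0.500).
Solving J·Δ = −F gives Δ = (-16.000, 29.000).
Then the next iterate is (x, y)₁ = (-13.500, 28.000).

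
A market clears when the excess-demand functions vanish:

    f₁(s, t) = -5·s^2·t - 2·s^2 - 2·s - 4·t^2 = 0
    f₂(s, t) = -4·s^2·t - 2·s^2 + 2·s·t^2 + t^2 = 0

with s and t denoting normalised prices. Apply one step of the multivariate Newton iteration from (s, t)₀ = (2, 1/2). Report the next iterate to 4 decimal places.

At (2, 1/2): F = (-23.0000, -14.7500).
Jacobian J = [[-10·s·t - 4·s - 2, -5·s^2 - 8·t], [-8·s·t - 4·s + 2·t^2, -4·s^2 + 4·s·t + 2·t]].
At the point, J = [[-20.0000, -24.0000], [-15.5000, -11.0000]] (det J = -152.0000).
Solving J·Δ = −F gives Δ = (-0.6645, -0.4046).
Then the next iterate is (s, t)₁ = (1.3355, 0.0954).

(1.3355, 0.0954)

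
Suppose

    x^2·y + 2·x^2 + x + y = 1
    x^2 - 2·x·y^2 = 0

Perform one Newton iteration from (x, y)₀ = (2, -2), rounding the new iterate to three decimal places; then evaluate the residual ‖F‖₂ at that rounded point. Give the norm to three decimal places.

3.504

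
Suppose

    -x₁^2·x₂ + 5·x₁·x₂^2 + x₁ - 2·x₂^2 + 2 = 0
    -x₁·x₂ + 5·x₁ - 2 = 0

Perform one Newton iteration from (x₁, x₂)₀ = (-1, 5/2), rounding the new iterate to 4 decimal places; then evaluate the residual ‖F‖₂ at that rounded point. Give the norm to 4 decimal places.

11.2982

At (-1, 5/2): F = (-45.2500, -4.5000).
Jacobian J = [[-2·x₁·x₂ + 5·x₂^2 + 1, -x₁^2 + 10·x₁·x₂ - 4·x₂], [-x₂ + 5, -x₁]].
At the point, J = [[37.2500, -36.0000], [2.5000, 1.0000]] (det J = 127.2500).
Solving J·Δ = −F gives Δ = (1.6287, 0.4283).
Then the next iterate is (x₁, x₂)₁ = (0.6287, 2.9283).
Re-evaluating at (0.6287, 2.9283): F = (11.276694, -0.697522), so ‖F‖₂ = 11.2982.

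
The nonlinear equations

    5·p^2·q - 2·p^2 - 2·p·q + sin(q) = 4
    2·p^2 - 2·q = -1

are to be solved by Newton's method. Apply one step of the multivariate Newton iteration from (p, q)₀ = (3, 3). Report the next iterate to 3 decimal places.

At (3, 3): F = (95.14112, 13.000).
Jacobian J = [[10·p·q - 4·p - 2·q, 5·p^2 - 2·p + cos(q)], [4·p, -2]].
At the point, J = [[72.000, 38.01001], [12.000, -2.000]] (det J = -600.12009).
Solving J·Δ = −F gives Δ = (-1.140, -0.343).
Then the next iterate is (p, q)₁ = (1.860, 2.657).

(1.860, 2.657)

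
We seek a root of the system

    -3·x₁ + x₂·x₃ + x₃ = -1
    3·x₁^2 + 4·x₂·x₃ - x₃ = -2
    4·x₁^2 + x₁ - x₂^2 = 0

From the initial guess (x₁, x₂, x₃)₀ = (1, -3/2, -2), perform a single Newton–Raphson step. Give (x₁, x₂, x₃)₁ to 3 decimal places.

At (1, -3/2, -2): F = (-1.000, 19.000, 2.750).
Jacobian J = [[-3, x₃, x₂ + 1], [6·x₁, 4·x₃, 4·x₂ - 1], [8·x₁ + 1, -2·x₂, 0]].
At the point, J = [[-3.000, -2.000, -0.500], [6.000, -8.000, -7.000], [9.000, 3.000, 0.000]] (det J = 18.000).
Solving J·Δ = −F gives Δ = (1.222, -4.583, 9.000).
Then the next iterate is (x₁, x₂, x₃)₁ = (2.222, -6.083, 7.000).

(2.222, -6.083, 7.000)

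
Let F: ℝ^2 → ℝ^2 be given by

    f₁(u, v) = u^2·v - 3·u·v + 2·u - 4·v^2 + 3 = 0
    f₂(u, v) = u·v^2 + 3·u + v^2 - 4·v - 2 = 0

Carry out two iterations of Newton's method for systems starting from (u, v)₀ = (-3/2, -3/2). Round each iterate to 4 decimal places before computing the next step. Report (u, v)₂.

At (-3/2, -3/2): F = (-19.1250, -1.6250).
Jacobian J = [[2·u·v - 3·v + 2, u^2 - 3·u - 8·v], [v^2 + 3, 2·u·v + 2·v - 4]].
At the point, J = [[11.0000, 18.7500], [5.2500, -2.5000]] (det J = -125.9375).
Solving J·Δ = −F gives Δ = (0.6216, 0.6553).
Then the next iterate is (u, v)₁ = (-0.8784, -0.8447).
Round to (-0.8784, -0.8447) and repeat: F = (-4.488585, -1.169636), J = [[6.018069, 10.164387], [3.713518, -4.205431]].
Δ = (0.4879, 0.1527), so (u, v)₂ = (-0.3905, -0.6920).

(-0.3905, -0.6920)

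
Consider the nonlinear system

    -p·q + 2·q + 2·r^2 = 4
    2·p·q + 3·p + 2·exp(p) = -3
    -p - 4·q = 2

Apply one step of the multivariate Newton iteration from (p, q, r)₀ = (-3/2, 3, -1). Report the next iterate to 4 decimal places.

(-1.4334, -0.1416, -1.6739)

At (-3/2, 3, -1): F = (8.5000, -10.053740, -12.5000).
Jacobian J = [[-q, -p + 2, 4·r], [2·q + 2·exp(p) + 3, 2·p, 0], [-1, -4, 0]].
At the point, J = [[-3.0000, 3.5000, -4.0000], [9.446260, -3.0000, 0.0000], [-1.0000, -4.0000, 0.0000]] (det J = 163.140165).
Solving J·Δ = −F gives Δ = (0.0666, -3.1416, -0.6739).
Then the next iterate is (p, q, r)₁ = (-1.4334, -0.1416, -1.6739).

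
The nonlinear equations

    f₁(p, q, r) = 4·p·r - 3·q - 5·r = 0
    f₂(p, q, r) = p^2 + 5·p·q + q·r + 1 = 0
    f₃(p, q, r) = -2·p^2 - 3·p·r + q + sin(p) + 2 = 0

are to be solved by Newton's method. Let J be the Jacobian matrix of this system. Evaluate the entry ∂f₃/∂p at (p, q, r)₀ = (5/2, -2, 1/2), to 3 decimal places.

∂f₃/∂p = -4·p - 3·r + cos(p).
At (5/2, -2, 1/2) this is -12.301.

-12.301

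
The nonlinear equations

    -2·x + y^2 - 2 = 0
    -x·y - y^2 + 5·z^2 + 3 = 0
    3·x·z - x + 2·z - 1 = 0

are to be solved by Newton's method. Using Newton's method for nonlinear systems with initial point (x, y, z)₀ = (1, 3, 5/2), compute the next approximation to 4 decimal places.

(0.3546, 1.9515, 1.2390)

At (1, 3, 5/2): F = (5.0000, 22.2500, 10.5000).
Jacobian J = [[-2, 2·y, 0], [-y, -x - 2·y, 10·z], [3·z - 1, 0, 3·x + 2]].
At the point, J = [[-2.0000, 6.0000, 0.0000], [-3.0000, -7.0000, 25.0000], [6.5000, 0.0000, 5.0000]] (det J = 1135.0000).
Solving J·Δ = −F gives Δ = (-0.6454, -1.0485, -1.2610).
Then the next iterate is (x, y, z)₁ = (0.3546, 1.9515, 1.2390).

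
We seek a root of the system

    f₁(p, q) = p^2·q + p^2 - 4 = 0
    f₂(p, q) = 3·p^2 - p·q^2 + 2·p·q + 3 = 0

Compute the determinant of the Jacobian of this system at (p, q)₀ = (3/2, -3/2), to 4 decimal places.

-19.6875

J = [[2·p·q + 2·p, p^2], [6·p - q^2 + 2·q, -2·p·q + 2·p]].
At the point, J = [[-1.5000, 2.2500], [3.7500, 7.5000]].
det J = -19.6875.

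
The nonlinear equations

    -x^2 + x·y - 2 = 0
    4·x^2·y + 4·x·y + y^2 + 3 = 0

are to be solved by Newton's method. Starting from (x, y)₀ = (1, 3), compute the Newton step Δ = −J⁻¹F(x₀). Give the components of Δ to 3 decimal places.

(-1.636, 1.636)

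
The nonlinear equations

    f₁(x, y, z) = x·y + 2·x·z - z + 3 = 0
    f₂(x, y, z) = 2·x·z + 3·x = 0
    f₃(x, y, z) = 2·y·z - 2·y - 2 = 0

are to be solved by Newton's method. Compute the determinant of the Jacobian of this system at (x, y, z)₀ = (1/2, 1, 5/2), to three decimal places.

J = [[y + 2·z, x, 2·x - 1], [2·z + 3, 0, 2·x], [0, 2·z - 2, 2·y]].
At the point, J = [[6.000, 0.500, 0.000], [8.000, 0.000, 1.000], [0.000, 3.000, 2.000]].
det J = -26.000.

-26.000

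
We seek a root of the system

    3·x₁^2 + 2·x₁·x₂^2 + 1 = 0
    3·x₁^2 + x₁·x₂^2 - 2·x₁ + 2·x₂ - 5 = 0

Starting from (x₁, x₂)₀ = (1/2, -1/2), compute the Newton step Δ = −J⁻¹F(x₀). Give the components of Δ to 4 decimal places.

(0.4808, 3.6827)

At (1/2, -1/2): F = (2.0000, -6.1250).
Jacobian J = [[6·x₁ + 2·x₂^2, 4·x₁·x₂], [6·x₁ + x₂^2 - 2, 2·x₁·x₂ + 2]].
At the point, J = [[3.5000, -1.0000], [1.2500, 1.5000]] (det J = 6.5000).
Solving J·Δ = −F gives Δ = (0.4808, 3.6827).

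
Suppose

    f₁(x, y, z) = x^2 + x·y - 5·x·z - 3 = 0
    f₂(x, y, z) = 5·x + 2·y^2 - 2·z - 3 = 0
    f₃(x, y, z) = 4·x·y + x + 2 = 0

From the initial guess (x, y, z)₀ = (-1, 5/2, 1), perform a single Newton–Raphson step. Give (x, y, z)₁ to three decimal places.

(-0.361, 2.006, 1.376)

At (-1, 5/2, 1): F = (0.500, 2.500, -9.000).
Jacobian J = [[2·x + y - 5·z, x, -5·x], [5, 4·y, -2], [4·y + 1, 4·x, 0]].
At the point, J = [[-4.500, -1.000, 5.000], [5.000, 10.000, -2.000], [11.000, -4.000, 0.000]] (det J = -592.000).
Solving J·Δ = −F gives Δ = (0.639, -0.494, 0.376).
Then the next iterate is (x, y, z)₁ = (-0.361, 2.006, 1.376).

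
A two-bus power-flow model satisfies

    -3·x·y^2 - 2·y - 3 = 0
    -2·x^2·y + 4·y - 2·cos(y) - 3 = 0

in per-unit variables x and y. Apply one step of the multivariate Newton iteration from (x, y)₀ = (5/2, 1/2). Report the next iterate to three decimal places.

(1.514, -0.041)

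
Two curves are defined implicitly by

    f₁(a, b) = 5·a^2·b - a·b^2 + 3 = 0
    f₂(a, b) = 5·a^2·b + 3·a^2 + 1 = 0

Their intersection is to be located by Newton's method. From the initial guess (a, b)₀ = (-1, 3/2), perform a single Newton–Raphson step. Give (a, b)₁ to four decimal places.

At (-1, 3/2): F = (12.7500, 11.5000).
Jacobian J = [[10·a·b - b^2, 5·a^2 - 2·a·b], [10·a·b + 6·a, 5·a^2]].
At the point, J = [[-17.2500, 8.0000], [-21.0000, 5.0000]] (det J = 81.7500).
Solving J·Δ = −F gives Δ = (0.3456, -0.8486).
Then the next iterate is (a, b)₁ = (-0.6544, 0.6514).

(-0.6544, 0.6514)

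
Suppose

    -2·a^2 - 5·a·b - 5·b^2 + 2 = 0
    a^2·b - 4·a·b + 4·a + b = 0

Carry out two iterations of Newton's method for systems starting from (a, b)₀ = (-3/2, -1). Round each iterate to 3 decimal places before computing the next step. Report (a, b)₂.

(0.080, -0.765)

At (-3/2, -1): F = (-15.000, -15.250).
Jacobian J = [[-4·a - 5·b, -5·a - 10·b], [2·a·b - 4·b + 4, a^2 - 4·a + 1]].
At the point, J = [[11.000, 17.500], [11.000, 9.250]] (det J = -90.750).
Solving J·Δ = −F gives Δ = (1.412, -0.030).
Then the next iterate is (a, b)₁ = (-0.088, -1.030).
Round to (-0.088, -1.030) and repeat: F = (-3.77319, -1.75254), J = [[5.502, 10.740], [8.30128, 1.35974]].
Δ = (0.168, 0.265), so (a, b)₂ = (0.080, -0.765).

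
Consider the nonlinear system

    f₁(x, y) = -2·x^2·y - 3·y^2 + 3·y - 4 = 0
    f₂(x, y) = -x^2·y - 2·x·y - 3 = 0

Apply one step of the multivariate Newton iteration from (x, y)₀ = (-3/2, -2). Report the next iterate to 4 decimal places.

(-4.6250, -4.3333)

At (-3/2, -2): F = (-13.0000, -4.5000).
Jacobian J = [[-4·x·y, -2·x^2 - 6·y + 3], [-2·x·y - 2·y, -x^2 - 2·x]].
At the point, J = [[-12.0000, 10.5000], [-2.0000, 0.7500]] (det J = 12.0000).
Solving J·Δ = −F gives Δ = (-3.1250, -2.3333).
Then the next iterate is (x, y)₁ = (-4.6250, -4.3333).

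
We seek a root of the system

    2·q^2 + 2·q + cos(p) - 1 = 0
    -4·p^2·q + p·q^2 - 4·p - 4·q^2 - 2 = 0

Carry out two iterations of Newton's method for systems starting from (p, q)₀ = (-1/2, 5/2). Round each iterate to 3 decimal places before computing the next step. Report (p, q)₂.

At (-1/2, 5/2): F = (17.37758, -30.625).
Jacobian J = [[-sin(p), 4·q + 2], [-8·p·q + q^2 - 4, -4·p^2 + 2·p·q - 8·q]].
At the point, J = [[0.47943, 12.000], [12.250, -23.500]] (det J = -158.26650).
Solving J·Δ = −F gives Δ = (-0.258, -1.438).
Then the next iterate is (p, q)₁ = (-0.758, 1.062).
Round to (-0.758, 1.062) and repeat: F = (4.10590, -6.77503), J = [[0.68747, 6.248], [3.56781, -12.40425]].
Δ = (-0.279, -0.626), so (p, q)₂ = (-1.037, 0.436).

(-1.037, 0.436)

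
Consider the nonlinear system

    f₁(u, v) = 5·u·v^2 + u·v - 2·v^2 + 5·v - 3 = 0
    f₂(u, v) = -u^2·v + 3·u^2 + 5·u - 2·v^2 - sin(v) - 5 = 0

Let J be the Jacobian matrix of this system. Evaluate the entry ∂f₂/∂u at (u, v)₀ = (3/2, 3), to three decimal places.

5.000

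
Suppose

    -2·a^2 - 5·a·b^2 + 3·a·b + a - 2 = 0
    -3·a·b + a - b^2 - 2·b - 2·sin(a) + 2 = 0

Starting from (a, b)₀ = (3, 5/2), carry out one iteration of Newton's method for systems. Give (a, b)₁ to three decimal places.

(4.956, 0.133)

At (3, 5/2): F = (-88.250, -29.03224).
Jacobian J = [[-4·a - 5·b^2 + 3·b + 1, -10·a·b + 3·a], [-3·b - 2·cos(a) + 1, -3·a - 2·b - 2]].
At the point, J = [[-34.750, -66.000], [-4.52002, -16.000]] (det J = 257.67901).
Solving J·Δ = −F gives Δ = (1.956, -2.367).
Then the next iterate is (a, b)₁ = (4.956, 0.133).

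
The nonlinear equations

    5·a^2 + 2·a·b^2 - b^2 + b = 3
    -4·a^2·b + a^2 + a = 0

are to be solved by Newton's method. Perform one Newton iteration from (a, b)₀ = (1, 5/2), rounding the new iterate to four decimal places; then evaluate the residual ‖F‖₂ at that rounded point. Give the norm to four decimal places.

2.8370

At (1, 5/2): F = (10.7500, -8.0000).
Jacobian J = [[10·a + 2·b^2, 4·a·b - 2·b + 1], [-8·a·b + 2·a + 1, -4·a^2]].
At the point, J = [[22.5000, 6.0000], [-17.0000, -4.0000]] (det J = 12.0000).
Solving J·Δ = −F gives Δ = (-0.4167, -0.2292).
Then the next iterate is (a, b)₁ = (0.5833, 2.2708).
Re-evaluating at (0.5833, 2.2708): F = (1.831073, -2.166919), so ‖F‖₂ = 2.8370.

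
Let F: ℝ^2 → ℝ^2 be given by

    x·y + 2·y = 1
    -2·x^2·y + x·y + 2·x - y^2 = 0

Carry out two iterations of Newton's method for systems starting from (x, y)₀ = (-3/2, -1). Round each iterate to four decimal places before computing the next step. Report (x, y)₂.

(0.5097, 1.0493)

At (-3/2, -1): F = (-1.5000, 2.0000).
Jacobian J = [[y, x + 2], [-4·x·y + y + 2, -2·x^2 + x - 2·y]].
At the point, J = [[-1.0000, 0.5000], [-5.0000, -4.0000]] (det J = 6.5000).
Solving J·Δ = −F gives Δ = (-0.7692, 1.4615).
Then the next iterate is (x, y)₁ = (-2.2692, 0.4615).
Round to (-2.2692, 0.4615) and repeat: F = (-1.124236, -10.551393), J = [[0.4615, -0.2692], [6.650443, -13.490737]].
Δ = (2.7789, 0.5878), so (x, y)₂ = (0.5097, 1.0493).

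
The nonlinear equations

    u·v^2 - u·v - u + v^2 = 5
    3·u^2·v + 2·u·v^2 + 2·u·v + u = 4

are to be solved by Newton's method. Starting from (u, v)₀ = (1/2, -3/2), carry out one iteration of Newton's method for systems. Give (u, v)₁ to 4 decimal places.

At (1/2, -3/2): F = (-1.3750, -3.8750).
Jacobian J = [[v^2 - v - 1, 2·u·v - u + 2·v], [6·u·v + 2·v^2 + 2·v + 1, 3·u^2 + 4·u·v + 2·u]].
At the point, J = [[2.7500, -5.0000], [-2.0000, -1.2500]] (det J = -13.4375).
Solving J·Δ = −F gives Δ = (-1.3140, -0.9977).
Then the next iterate is (u, v)₁ = (-0.8140, -2.4977).

(-0.8140, -2.4977)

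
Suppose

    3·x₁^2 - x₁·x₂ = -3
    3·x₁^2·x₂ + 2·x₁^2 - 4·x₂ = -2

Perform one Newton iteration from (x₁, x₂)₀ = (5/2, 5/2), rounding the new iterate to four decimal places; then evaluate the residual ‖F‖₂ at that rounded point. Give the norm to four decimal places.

10.0674

At (5/2, 5/2): F = (15.5000, 51.3750).
Jacobian J = [[6·x₁ - x₂, -x₁], [6·x₁·x₂ + 4·x₁, 3·x₁^2 - 4]].
At the point, J = [[12.5000, -2.5000], [47.5000, 14.7500]] (det J = 303.1250).
Solving J·Δ = −F gives Δ = (-1.1779, 0.3103).
Then the next iterate is (x₁, x₂)₁ = (1.3221, 2.8103).
Re-evaluating at (1.3221, 2.8103): F = (4.528348, 8.991475), so ‖F‖₂ = 10.0674.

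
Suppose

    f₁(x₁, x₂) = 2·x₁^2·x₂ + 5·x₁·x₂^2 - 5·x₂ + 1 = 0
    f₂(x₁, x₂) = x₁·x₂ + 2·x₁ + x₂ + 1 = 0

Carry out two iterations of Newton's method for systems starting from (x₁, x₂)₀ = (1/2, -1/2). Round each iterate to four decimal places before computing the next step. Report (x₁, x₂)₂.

(-0.5229, 0.2731)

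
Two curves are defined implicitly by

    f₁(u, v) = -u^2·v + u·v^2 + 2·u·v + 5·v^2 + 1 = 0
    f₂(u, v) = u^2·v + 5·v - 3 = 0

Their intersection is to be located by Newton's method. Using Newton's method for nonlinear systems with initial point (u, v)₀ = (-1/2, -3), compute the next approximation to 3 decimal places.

(2.947, -1.398)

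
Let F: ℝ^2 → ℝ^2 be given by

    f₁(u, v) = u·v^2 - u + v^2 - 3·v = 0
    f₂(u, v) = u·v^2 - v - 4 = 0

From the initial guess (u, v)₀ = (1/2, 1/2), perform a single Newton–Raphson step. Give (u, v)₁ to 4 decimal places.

(8.1667, -4.4167)

At (1/2, 1/2): F = (-1.6250, -4.3750).
Jacobian J = [[v^2 - 1, 2·u·v + 2·v - 3], [v^2, 2·u·v - 1]].
At the point, J = [[-0.7500, -1.5000], [0.2500, -0.5000]] (det J = 0.7500).
Solving J·Δ = −F gives Δ = (7.6667, -4.9167).
Then the next iterate is (u, v)₁ = (8.1667, -4.4167).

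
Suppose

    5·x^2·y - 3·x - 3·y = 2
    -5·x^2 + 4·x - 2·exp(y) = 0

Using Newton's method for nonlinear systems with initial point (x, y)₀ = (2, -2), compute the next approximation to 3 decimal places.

At (2, -2): F = (-42.000, -12.27067).
Jacobian J = [[10·x·y - 3, 5·x^2 - 3], [-10·x + 4, -2·exp(y)]].
At the point, J = [[-43.000, 17.000], [-16.000, -0.27067]] (det J = 283.63883).
Solving J·Δ = −F gives Δ = (-0.776, 0.509).
Then the next iterate is (x, y)₁ = (1.224, -1.491).

(1.224, -1.491)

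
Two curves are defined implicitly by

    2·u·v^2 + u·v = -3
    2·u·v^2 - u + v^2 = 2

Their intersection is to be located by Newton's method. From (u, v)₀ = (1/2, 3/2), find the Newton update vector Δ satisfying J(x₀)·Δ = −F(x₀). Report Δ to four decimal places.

(-1.2211, 0.3789)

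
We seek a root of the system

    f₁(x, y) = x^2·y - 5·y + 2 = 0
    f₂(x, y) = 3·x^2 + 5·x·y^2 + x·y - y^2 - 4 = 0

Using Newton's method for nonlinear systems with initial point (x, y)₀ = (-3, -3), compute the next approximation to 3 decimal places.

(-2.695, -1.875)

At (-3, -3): F = (-10.000, -112.000).
Jacobian J = [[2·x·y, x^2 - 5], [6·x + 5·y^2 + y, 10·x·y + x - 2·y]].
At the point, J = [[18.000, 4.000], [24.000, 93.000]] (det J = 1578.000).
Solving J·Δ = −F gives Δ = (0.305, 1.125).
Then the next iterate is (x, y)₁ = (-2.695, -1.875).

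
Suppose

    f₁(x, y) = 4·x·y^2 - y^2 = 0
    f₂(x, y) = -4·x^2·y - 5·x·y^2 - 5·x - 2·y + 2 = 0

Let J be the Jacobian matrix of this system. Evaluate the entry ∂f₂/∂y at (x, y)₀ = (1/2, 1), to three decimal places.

∂f₂/∂y = -4·x^2 - 10·x·y - 2.
At (1/2, 1) this is -8.000.

-8.000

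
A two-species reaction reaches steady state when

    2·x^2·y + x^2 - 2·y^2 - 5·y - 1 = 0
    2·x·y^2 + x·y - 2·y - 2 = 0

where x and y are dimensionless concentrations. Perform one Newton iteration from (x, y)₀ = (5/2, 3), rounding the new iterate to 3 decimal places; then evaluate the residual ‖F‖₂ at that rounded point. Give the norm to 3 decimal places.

12.501

At (5/2, 3): F = (9.750, 44.500).
Jacobian J = [[4·x·y + 2·x, 2·x^2 - 4·y - 5], [2·y^2 + y, 4·x·y + x - 2]].
At the point, J = [[35.000, -4.500], [21.000, 30.500]] (det J = 1162.000).
Solving J·Δ = −F gives Δ = (-0.428, -1.164).
Then the next iterate is (x, y)₁ = (2.072, 1.836).
Re-evaluating at (2.072, 1.836): F = (3.13596, 12.10119), so ‖F‖₂ = 12.501.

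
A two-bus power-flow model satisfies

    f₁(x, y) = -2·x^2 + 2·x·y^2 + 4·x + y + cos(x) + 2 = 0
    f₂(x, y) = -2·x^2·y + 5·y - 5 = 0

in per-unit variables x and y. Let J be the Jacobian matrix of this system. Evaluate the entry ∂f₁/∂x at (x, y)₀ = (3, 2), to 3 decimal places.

∂f₁/∂x = -4·x + 2·y^2 - sin(x) + 4.
At (3, 2) this is -0.141.

-0.141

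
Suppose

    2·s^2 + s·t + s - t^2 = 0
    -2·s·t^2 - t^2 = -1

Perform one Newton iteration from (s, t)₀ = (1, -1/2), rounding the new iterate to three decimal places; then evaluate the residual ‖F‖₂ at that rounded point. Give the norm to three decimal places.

At (1, -1/2): F = (2.250, 0.250).
Jacobian J = [[4·s + t + 1, s - 2·t], [-2·t^2, -4·s·t - 2·t]].
At the point, J = [[4.500, 2.000], [-0.500, 3.000]] (det J = 14.500).
Solving J·Δ = −F gives Δ = (-0.431, -0.155).
Then the next iterate is (s, t)₁ = (0.569, -0.655).
Re-evaluating at (0.569, -0.655): F = (0.41480, 0.08274), so ‖F‖₂ = 0.423.

0.423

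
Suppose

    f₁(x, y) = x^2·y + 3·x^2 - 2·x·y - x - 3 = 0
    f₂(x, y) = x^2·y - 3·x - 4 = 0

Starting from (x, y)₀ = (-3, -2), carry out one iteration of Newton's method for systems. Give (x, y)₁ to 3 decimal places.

At (-3, -2): F = (-3.000, -13.000).
Jacobian J = [[2·x·y + 6·x - 2·y - 1, x^2 - 2·x], [2·x·y - 3, x^2]].
At the point, J = [[-3.000, 15.000], [9.000, 9.000]] (det J = -162.000).
Solving J·Δ = −F gives Δ = (1.037, 0.407).
Then the next iterate is (x, y)₁ = (-1.963, -1.593).

(-1.963, -1.593)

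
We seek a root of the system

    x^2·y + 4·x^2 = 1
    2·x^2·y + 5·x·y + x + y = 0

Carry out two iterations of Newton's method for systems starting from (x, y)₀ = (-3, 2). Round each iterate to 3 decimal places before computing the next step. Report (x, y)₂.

At (-3, 2): F = (53.000, 5.000).
Jacobian J = [[2·x·y + 8·x, x^2], [4·x·y + 5·y + 1, 2·x^2 + 5·x + 1]].
At the point, J = [[-36.000, 9.000], [-13.000, 4.000]] (det J = -27.000).
Solving J·Δ = −F gives Δ = (6.185, 18.852).
Then the next iterate is (x, y)₁ = (3.185, 20.852).
Round to (3.185, 20.852) and repeat: F = (251.10428, 779.15986), J = [[158.30724, 10.14423], [370.91448, 37.21345]].
Δ = (-0.677, -14.192), so (x, y)₂ = (2.508, 6.660).

(2.508, 6.660)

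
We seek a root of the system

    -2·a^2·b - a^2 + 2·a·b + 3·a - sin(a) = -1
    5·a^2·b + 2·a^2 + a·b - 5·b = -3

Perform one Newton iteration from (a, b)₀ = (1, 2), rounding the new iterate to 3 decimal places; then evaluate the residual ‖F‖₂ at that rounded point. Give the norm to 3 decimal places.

196.194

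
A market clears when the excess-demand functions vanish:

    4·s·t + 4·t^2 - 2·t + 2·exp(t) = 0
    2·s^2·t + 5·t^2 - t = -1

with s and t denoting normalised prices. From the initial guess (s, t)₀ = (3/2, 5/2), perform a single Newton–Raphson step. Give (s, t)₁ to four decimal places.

(0.8392, 1.4092)

At (3/2, 5/2): F = (59.364988, 41.0000).
Jacobian J = [[4·t, 4·s + 8·t + 2·exp(t) - 2], [4·s·t, 2·s^2 + 10·t - 1]].
At the point, J = [[10.0000, 48.364988], [15.0000, 28.5000]] (det J = -440.474819).
Solving J·Δ = −F gives Δ = (-0.6608, -1.0908).
Then the next iterate is (s, t)₁ = (0.8392, 1.4092).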